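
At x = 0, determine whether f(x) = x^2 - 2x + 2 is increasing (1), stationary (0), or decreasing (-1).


Compute f'(x) to determine behavior:
f'(x) = 2x - 2
f'(0) = 2 * 0 - 2
= 0 - 2
= -2
Since f'(0) < 0, the function is decreasing (-1)

-1


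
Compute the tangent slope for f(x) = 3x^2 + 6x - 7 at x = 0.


The slope of the tangent line equals f'(x) at the point.
f(x) = 3x^2 + 6x - 7
f'(x) = 6x + 6
At x = 0:
f'(0) = 6 * 0 + 6
= 0 + 6
= 6

6


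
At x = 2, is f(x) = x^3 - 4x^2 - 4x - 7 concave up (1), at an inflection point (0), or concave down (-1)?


Concavity is determined by the sign of f''(x).
f(x) = x^3 - 4x^2 - 4x - 7
f'(x) = 3x^2 - 8x - 4
f''(x) = 6x - 8
f''(2) = 6 * 2 - 8
= 12 - 8
= 4
Since f''(2) > 0, the function is concave up (1)

1


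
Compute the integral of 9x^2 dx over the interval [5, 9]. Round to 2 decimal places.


Find the antiderivative of 9x^2:
F(x) = 9/3 * x^3
Apply the Fundamental Theorem of Calculus:
F(9) - F(5)
= 9/3 * 9^3 - 9/3 * 5^3
= 9/3 * (729 - 125)
= 9/3 * 604
= 1812 = 1812.00

1812.00


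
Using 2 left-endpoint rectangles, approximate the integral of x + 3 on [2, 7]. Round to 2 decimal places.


Left Riemann sum uses left endpoints of each subinterval.
Interval: [2, 7], n = 2
dx = (7 - 2) / 2 = 5/2
Left endpoints: [2, 9/2]
f values: [5, 15/2]
Sum = dx * (sum of f values)
= 5/2 * 25/2
= 125/4 = 31.25

31.25


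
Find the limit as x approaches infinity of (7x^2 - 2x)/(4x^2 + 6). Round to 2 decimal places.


For limits at infinity with equal-degree polynomials,
we compare leading coefficients.
Numerator leading term: 7x^2
Denominator leading term: 4x^2
Divide both by x^2:
lim = (7 - 2/x) / (4 + 6/x^2)
As x -> infinity, the 1/x and 1/x^2 terms vanish:
= 7/4 = 1.75

1.75


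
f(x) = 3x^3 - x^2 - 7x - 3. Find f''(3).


First derivative:
f'(x) = 9x^2 - 2x - 7
Second derivative:
f''(x) = 18x - 2
Substitute x = 3:
f''(3) = 18 * 3 - 2
= 54 - 2
= 52

52


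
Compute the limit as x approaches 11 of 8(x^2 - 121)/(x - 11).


Direct substitution gives 0/0, so we factor the numerator.
Factor: 8(x^2 - 121) = 8 * (x - 11)(x + 11)
Cancel the common factor (x - 11):
8(x^2 - 121)/(x - 11) = 8 * (x + 11)
Now substitute x = 11:
= 8 * (11 + 11) = 176

176


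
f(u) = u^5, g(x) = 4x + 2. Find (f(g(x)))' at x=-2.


Using the chain rule: (f(g(x)))' = f'(g(x)) * g'(x)
First, find g(-2):
g(-2) = 4 * (-2) + 2 = -6
Next, f'(u) = 5u^4
And g'(x) = 4
So f'(g(-2)) * g'(-2)
= 5 * (-6)^4 * 4
= 5 * 1296 * 4
= 25920

25920


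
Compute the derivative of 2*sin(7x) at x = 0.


Apply the chain rule to differentiate 2*sin(7x):
d/dx [2*sin(7x)]
= 2 * cos(7x) * d/dx(7x)
= 2 * 7 * cos(7x)
= 14 * cos(7x)
Evaluate at x = 0:
= 14 * cos(0)
= 14 * 1
= 14

14


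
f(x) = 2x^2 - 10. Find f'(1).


Differentiate term by term using power and sum rules:
f(x) = 2x^2 - 10
f'(x) = 4x
Substitute x = 1:
f'(1) = 4 * 1 + 0
= 4 + 0
= 4

4


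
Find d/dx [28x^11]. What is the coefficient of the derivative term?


We apply the power rule: d/dx [ax^n] = a*n * x^(n-1)
d/dx [28x^11]
= 28 * 11 * x^(11-1)
= 308x^10
The coefficient is 308

308


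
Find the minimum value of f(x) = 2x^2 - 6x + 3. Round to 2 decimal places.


For a quadratic f(x) = ax^2 + bx + c with a > 0, the minimum is at the vertex.
Vertex x-coordinate: x = -b/(2a)
x = -(-6) / (2 * 2)
x = 6/4 = 3/2
Substitute back to find the minimum value:
f(3/2) = 2 * (3/2)^2 - 6 * (3/2) + 3
= 9/2 - 9 + 3
= -3/2 = -1.50

-1.50


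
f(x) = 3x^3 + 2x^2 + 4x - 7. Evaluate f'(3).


Differentiate f(x) = 3x^3 + 2x^2 + 4x - 7 term by term:
f'(x) = 9x^2 + 4x + 4
Substitute x = 3:
f'(3) = 9 * 3^2 + 4 * 3 + 4
= 81 + 12 + 4
= 97

97


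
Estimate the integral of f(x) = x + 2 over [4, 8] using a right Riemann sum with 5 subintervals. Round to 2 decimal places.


Right Riemann sum uses right endpoints of each subinterval.
Interval: [4, 8], n = 5
dx = (8 - 4) / 5 = 4/5
Right endpoints: [24/5, 28/5, 32/5, 36/5, 8]
f values: [34/5, 38/5, 42/5, 46/5, 10]
Sum = dx * (sum of f values)
= 4/5 * 42
= 168/5 = 33.60

33.60


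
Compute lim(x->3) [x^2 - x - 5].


Since polynomials are continuous, we use direct substitution.
lim(x->3) of x^2 - x - 5
= 1 * 3^2 - 1 * 3 - 5
= 9 - 3 - 5
= 1

1


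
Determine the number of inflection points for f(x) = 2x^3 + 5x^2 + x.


Inflection points occur where f''(x) = 0 and concavity changes.
f(x) = 2x^3 + 5x^2 + x
f'(x) = 6x^2 + 10x + 1
f''(x) = 12x + 10
Set f''(x) = 0:
12x + 10 = 0
x = -10 / 12 = -5/6
Since f''(x) is linear (degree 1), it changes sign at this point.
Therefore there is exactly 1 inflection point.

1


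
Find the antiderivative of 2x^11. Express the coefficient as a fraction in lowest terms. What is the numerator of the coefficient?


Apply the power rule for integration:
integral of ax^n dx = a/(n+1) * x^(n+1) + C
integral of 2x^11 dx
= 2/12 * x^12 + C
= 1/6 * x^12 + C
The coefficient in lowest terms is 1/6, and its numerator is 1

1


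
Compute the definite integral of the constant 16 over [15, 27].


The integral of a constant k over [a, b] equals k * (b - a).
integral from 15 to 27 of 16 dx
= 16 * (27 - 15)
= 16 * 12
= 192

192


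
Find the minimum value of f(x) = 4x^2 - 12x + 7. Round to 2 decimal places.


For a quadratic f(x) = ax^2 + bx + c with a > 0, the minimum is at the vertex.
Vertex x-coordinate: x = -b/(2a)
x = -(-12) / (2 * 4)
x = 12/8 = 3/2
Substitute back to find the minimum value:
f(3/2) = 4 * (3/2)^2 - 12 * (3/2) + 7
= 9 - 18 + 7
= -2 = -2.00

-2.00


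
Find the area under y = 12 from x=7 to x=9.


The area under a constant function y = 12 is a rectangle.
Width = 9 - 7 = 2
Height = 12
Area = width * height
= 2 * 12
= 24

24


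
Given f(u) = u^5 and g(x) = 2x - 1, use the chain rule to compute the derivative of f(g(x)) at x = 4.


Using the chain rule: (f(g(x)))' = f'(g(x)) * g'(x)
First, find g(4):
g(4) = 2 * 4 - 1 = 7
Next, f'(u) = 5u^4
And g'(x) = 2
So f'(g(4)) * g'(4)
= 5 * 7^4 * 2
= 5 * 2401 * 2
= 24010

24010


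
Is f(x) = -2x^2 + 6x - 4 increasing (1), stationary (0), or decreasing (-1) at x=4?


Compute f'(x) to determine behavior:
f'(x) = -4x + 6
f'(4) = -4 * 4 + 6
= -16 + 6
= -10
Since f'(4) < 0, the function is decreasing (-1)

-1


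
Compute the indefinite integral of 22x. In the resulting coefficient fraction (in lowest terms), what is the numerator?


Apply the power rule for integration:
integral of ax^n dx = a/(n+1) * x^(n+1) + C
integral of 22x dx
= 22/2 * x^2 + C
= 11 * x^2 + C
The coefficient in lowest terms is 11 = 11/1, so its numerator is 11

11


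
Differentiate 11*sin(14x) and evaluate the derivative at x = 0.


Apply the chain rule to differentiate 11*sin(14x):
d/dx [11*sin(14x)]
= 11 * cos(14x) * d/dx(14x)
= 11 * 14 * cos(14x)
= 154 * cos(14x)
Evaluate at x = 0:
= 154 * cos(0)
= 154 * 1
= 154

154


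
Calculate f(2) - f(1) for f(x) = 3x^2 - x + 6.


Net change = f(b) - f(a)
f(x) = 3x^2 - x + 6
Compute f(2):
f(2) = 3 * 2^2 - 1 * 2 + 6
= 12 - 2 + 6
= 16
Compute f(1):
f(1) = 3 * 1^2 - 1 * 1 + 6
= 3 - 1 + 6
= 8
Net change = 16 - 8 = 8

8


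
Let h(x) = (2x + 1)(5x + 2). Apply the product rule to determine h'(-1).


Let u(x) = 2x + 1 and v(x) = 5x + 2
u'(x) = 2
v'(x) = 5
Product rule: h'(x) = u'(x)*v(x) + u(x)*v'(x)
= 2 * (5x + 2) + (2x + 1) * 5
At x = -1:
u(-1) = 2 * (-1) + 1 = -1
v(-1) = 5 * (-1) + 2 = -3
h'(-1) = 2 * (-3) + (-1) * 5
= -6 - 5
= -11

-11


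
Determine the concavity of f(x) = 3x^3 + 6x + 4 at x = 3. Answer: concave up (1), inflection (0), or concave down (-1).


Concavity is determined by the sign of f''(x).
f(x) = 3x^3 + 6x + 4
f'(x) = 9x^2 + 6
f''(x) = 18x
f''(3) = 18 * 3 + 0
= 54 + 0
= 54
Since f''(3) > 0, the function is concave up (1)

1


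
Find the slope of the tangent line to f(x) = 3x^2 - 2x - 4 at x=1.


The slope of the tangent line equals f'(x) at the point.
f(x) = 3x^2 - 2x - 4
f'(x) = 6x - 2
At x = 1:
f'(1) = 6 * 1 - 2
= 6 - 2
= 4

4


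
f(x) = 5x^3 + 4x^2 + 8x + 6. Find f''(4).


First derivative:
f'(x) = 15x^2 + 8x + 8
Second derivative:
f''(x) = 30x + 8
Substitute x = 4:
f''(4) = 30 * 4 + 8
= 120 + 8
= 128

128


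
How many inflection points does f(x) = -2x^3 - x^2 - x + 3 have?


Inflection points occur where f''(x) = 0 and concavity changes.
f(x) = -2x^3 - x^2 - x + 3
f'(x) = -6x^2 - 2x - 1
f''(x) = -12x - 2
Set f''(x) = 0:
-12x - 2 = 0
x = 2 / (-12) = -1/6
Since f''(x) is linear (degree 1), it changes sign at this point.
Therefore there is exactly 1 inflection point.

1


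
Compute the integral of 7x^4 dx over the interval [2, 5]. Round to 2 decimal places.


Find the antiderivative of 7x^4:
F(x) = 7/5 * x^5
Apply the Fundamental Theorem of Calculus:
F(5) - F(2)
= 7/5 * 5^5 - 7/5 * 2^5
= 7/5 * (3125 - 32)
= 7/5 * 3093
= 21651/5 = 4330.20

4330.20


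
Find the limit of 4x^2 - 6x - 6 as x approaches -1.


Since polynomials are continuous, we use direct substitution.
lim(x->-1) of 4x^2 - 6x - 6
= 4 * (-1)^2 - 6 * (-1) - 6
= 4 + 6 - 6
= 4

4


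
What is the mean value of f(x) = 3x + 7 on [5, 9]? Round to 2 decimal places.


Average value = 1/(b-a) * integral from a to b of f(x) dx
First compute the integral of 3x + 7:
F(x) = (3/2)x^2 + 7x
F(9) = 3/2 * 81 + 7 * 9 = 369/2
F(5) = 3/2 * 25 + 7 * 5 = 145/2
Integral = 369/2 - 145/2 = 112
Average = 112 / (9 - 5) = 112 / 4
= 28 = 28.00

28.00


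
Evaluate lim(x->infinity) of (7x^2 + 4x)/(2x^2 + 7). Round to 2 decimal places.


For limits at infinity with equal-degree polynomials,
we compare leading coefficients.
Numerator leading term: 7x^2
Denominator leading term: 2x^2
Divide both by x^2:
lim = (7 + 4/x) / (2 + 7/x^2)
As x -> infinity, the 1/x and 1/x^2 terms vanish:
= 7/2 = 3.50

3.50


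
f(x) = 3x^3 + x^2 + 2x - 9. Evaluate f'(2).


Differentiate f(x) = 3x^3 + x^2 + 2x - 9 term by term:
f'(x) = 9x^2 + 2x + 2
Substitute x = 2:
f'(2) = 9 * 2^2 + 2 * 2 + 2
= 36 + 4 + 2
= 42

42


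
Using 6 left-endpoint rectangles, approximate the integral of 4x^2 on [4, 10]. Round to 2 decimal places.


Left Riemann sum uses left endpoints of each subinterval.
Interval: [4, 10], n = 6
dx = (10 - 4) / 6 = 1
Left endpoints: [4, 5, 6, 7, 8, 9]
f values: [64, 100, 144, 196, 256, 324]
Sum = dx * (sum of f values)
= 1 * 1084
= 1084 = 1084.00

1084.00


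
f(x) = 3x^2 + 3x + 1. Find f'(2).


Differentiate term by term using power and sum rules:
f(x) = 3x^2 + 3x + 1
f'(x) = 6x + 3
Substitute x = 2:
f'(2) = 6 * 2 + 3
= 12 + 3
= 15

15


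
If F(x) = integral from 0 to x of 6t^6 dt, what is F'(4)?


By the Fundamental Theorem of Calculus (Part 1):
If F(x) = integral from 0 to x of f(t) dt, then F'(x) = f(x)
Here f(t) = 6t^6
So F'(x) = 6x^6
Evaluate at x = 4:
F'(4) = 6 * 4^6
= 6 * 4096
= 24576

24576


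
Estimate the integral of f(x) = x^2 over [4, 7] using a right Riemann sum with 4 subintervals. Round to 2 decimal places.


Right Riemann sum uses right endpoints of each subinterval.
Interval: [4, 7], n = 4
dx = (7 - 4) / 4 = 3/4
Right endpoints: [19/4, 11/2, 25/4, 7]
f values: [361/16, 121/4, 625/16, 49]
Sum = dx * (sum of f values)
= 3/4 * 1127/8
= 3381/32 ≈ 105.66

105.66


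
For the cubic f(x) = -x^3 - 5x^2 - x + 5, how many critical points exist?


Find where f'(x) = 0:
f(x) = -x^3 - 5x^2 - x + 5
f'(x) = -3x^2 - 10x - 1
This is a quadratic in x. Use the discriminant to count real roots.
Discriminant = (-10)^2 - 4 * (-3) * (-1)
= 100 - 12
= 88
Since discriminant > 0, f'(x) = 0 has 2 real solutions.
Number of critical points: 2

2


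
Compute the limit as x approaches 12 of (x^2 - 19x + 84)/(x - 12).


Direct substitution gives 0/0, so we factor the numerator.
Factor: (x^2 - 19x + 84) = (x - 12)(x - 7)
Cancel the common factor (x - 12):
(x^2 - 19x + 84)/(x - 12) = (x - 7)
Now substitute x = 12:
= (12) - (7) = 5

5


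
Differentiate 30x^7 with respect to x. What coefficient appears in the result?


We apply the power rule: d/dx [ax^n] = a*n * x^(n-1)
d/dx [30x^7]
= 30 * 7 * x^(7-1)
= 210x^6
The coefficient is 210

210


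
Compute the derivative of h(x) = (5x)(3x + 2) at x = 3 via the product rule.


Let u(x) = 5x and v(x) = 3x + 2
u'(x) = 5
v'(x) = 3
Product rule: h'(x) = u'(x)*v(x) + u(x)*v'(x)
= 5 * (3x + 2) + (5x) * 3
At x = 3:
u(3) = 5 * 3 + 0 = 15
v(3) = 3 * 3 + 2 = 11
h'(3) = 5 * 11 + 15 * 3
= 55 + 45
= 100

100


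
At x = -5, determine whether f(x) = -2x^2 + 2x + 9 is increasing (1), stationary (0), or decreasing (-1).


Compute f'(x) to determine behavior:
f'(x) = -4x + 2
f'(-5) = -4 * (-5) + 2
= 20 + 2
= 22
Since f'(-5) > 0, the function is increasing (1)

1


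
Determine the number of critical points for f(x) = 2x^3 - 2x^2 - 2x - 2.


Find where f'(x) = 0:
f(x) = 2x^3 - 2x^2 - 2x - 2
f'(x) = 6x^2 - 4x - 2
This is a quadratic in x. Use the discriminant to count real roots.
Discriminant = (-4)^2 - 4 * 6 * (-2)
= 16 - (-48)
= 64
Since discriminant > 0, f'(x) = 0 has 2 real solutions.
Number of critical points: 2

2


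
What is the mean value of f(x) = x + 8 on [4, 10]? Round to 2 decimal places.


Average value = 1/(b-a) * integral from a to b of f(x) dx
First compute the integral of x + 8:
F(x) = (1/2)x^2 + 8x
F(10) = 1/2 * 100 + 8 * 10 = 130
F(4) = 1/2 * 16 + 8 * 4 = 40
Integral = 130 - 40 = 90
Average = 90 / (10 - 4) = 90 / 6
= 15 = 15.00

15.00


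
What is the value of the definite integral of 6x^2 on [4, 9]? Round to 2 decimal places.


Find the antiderivative of 6x^2:
F(x) = 6/3 * x^3
Apply the Fundamental Theorem of Calculus:
F(9) - F(4)
= 6/3 * 9^3 - 6/3 * 4^3
= 6/3 * (729 - 64)
= 6/3 * 665
= 1330 = 1330.00

1330.00


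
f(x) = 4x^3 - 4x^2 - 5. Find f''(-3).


First derivative:
f'(x) = 12x^2 - 8x
Second derivative:
f''(x) = 24x - 8
Substitute x = -3:
f''(-3) = 24 * (-3) - 8
= -72 - 8
= -80

-80


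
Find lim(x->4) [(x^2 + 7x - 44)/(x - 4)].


Direct substitution gives 0/0, so we factor the numerator.
Factor: (x^2 + 7x - 44) = (x - 4)(x + 11)
Cancel the common factor (x - 4):
(x^2 + 7x - 44)/(x - 4) = (x + 11)
Now substitute x = 4:
= (4) - (-11) = 15

15


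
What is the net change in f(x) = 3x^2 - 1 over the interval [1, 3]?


Net change = f(b) - f(a)
f(x) = 3x^2 - 1
Compute f(3):
f(3) = 3 * 3^2 + 0 * 3 - 1
= 27 + 0 - 1
= 26
Compute f(1):
f(1) = 3 * 1^2 + 0 * 1 - 1
= 3 + 0 - 1
= 2
Net change = 26 - 2 = 24

24


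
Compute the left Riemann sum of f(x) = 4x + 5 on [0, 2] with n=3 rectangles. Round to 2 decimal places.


Left Riemann sum uses left endpoints of each subinterval.
Interval: [0, 2], n = 3
dx = (2 - 0) / 3 = 2/3
Left endpoints: [0, 2/3, 4/3]
f values: [5, 23/3, 31/3]
Sum = dx * (sum of f values)
= 2/3 * 23
= 46/3 ≈ 15.33

15.33


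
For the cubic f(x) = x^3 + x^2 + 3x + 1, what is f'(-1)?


Differentiate f(x) = x^3 + x^2 + 3x + 1 term by term:
f'(x) = 3x^2 + 2x + 3
Substitute x = -1:
f'(-1) = 3 * (-1)^2 + 2 * (-1) + 3
= 3 - 2 + 3
= 4

4


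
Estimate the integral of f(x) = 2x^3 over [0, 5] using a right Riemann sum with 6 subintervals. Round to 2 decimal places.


Right Riemann sum uses right endpoints of each subinterval.
Interval: [0, 5], n = 6
dx = (5 - 0) / 6 = 5/6
Right endpoints: [5/6, 5/3, 5/2, 10/3, 25/6, 5]
f values: [125/108, 250/27, 125/4, 2000/27, 15625/108, 250]
Sum = dx * (sum of f values)
= 5/6 * 6125/12
= 30625/72 ≈ 425.35

425.35


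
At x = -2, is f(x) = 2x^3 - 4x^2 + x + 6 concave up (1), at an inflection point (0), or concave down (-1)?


Concavity is determined by the sign of f''(x).
f(x) = 2x^3 - 4x^2 + x + 6
f'(x) = 6x^2 - 8x + 1
f''(x) = 12x - 8
f''(-2) = 12 * (-2) - 8
= -24 - 8
= -32
Since f''(-2) < 0, the function is concave down (-1)

-1


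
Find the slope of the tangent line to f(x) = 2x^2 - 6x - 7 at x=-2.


The slope of the tangent line equals f'(x) at the point.
f(x) = 2x^2 - 6x - 7
f'(x) = 4x - 6
At x = -2:
f'(-2) = 4 * (-2) - 6
= -8 - 6
= -14

-14


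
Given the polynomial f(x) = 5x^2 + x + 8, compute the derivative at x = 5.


Differentiate term by term using power and sum rules:
f(x) = 5x^2 + x + 8
f'(x) = 10x + 1
Substitute x = 5:
f'(5) = 10 * 5 + 1
= 50 + 1
= 51

51


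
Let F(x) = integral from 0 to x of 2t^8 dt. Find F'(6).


By the Fundamental Theorem of Calculus (Part 1):
If F(x) = integral from 0 to x of f(t) dt, then F'(x) = f(x)
Here f(t) = 2t^8
So F'(x) = 2x^8
Evaluate at x = 6:
F'(6) = 2 * 6^8
= 2 * 1679616
= 3359232

3359232


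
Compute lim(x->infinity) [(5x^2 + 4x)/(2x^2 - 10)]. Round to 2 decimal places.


For limits at infinity with equal-degree polynomials,
we compare leading coefficients.
Numerator leading term: 5x^2
Denominator leading term: 2x^2
Divide both by x^2:
lim = (5 + 4/x) / (2 - 10/x^2)
As x -> infinity, the 1/x and 1/x^2 terms vanish:
= 5/2 = 2.50

2.50


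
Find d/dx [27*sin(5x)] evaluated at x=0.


Apply the chain rule to differentiate 27*sin(5x):
d/dx [27*sin(5x)]
= 27 * cos(5x) * d/dx(5x)
= 27 * 5 * cos(5x)
= 135 * cos(5x)
Evaluate at x = 0:
= 135 * cos(0)
= 135 * 1
= 135

135


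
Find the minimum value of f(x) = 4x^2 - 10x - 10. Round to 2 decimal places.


For a quadratic f(x) = ax^2 + bx + c with a > 0, the minimum is at the vertex.
Vertex x-coordinate: x = -b/(2a)
x = -(-10) / (2 * 4)
x = 10/8 = 5/4
Substitute back to find the minimum value:
f(5/4) = 4 * (5/4)^2 - 10 * (5/4) - 10
= 25/4 - 25/2 - 10
= -65/4 = -16.25

-16.25


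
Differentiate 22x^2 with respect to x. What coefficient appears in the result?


We apply the power rule: d/dx [ax^n] = a*n * x^(n-1)
d/dx [22x^2]
= 22 * 2 * x^(2-1)
= 44x
The coefficient is 44

44


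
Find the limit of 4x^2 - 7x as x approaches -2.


Since polynomials are continuous, we use direct substitution.
lim(x->-2) of 4x^2 - 7x
= 4 * (-2)^2 - 7 * (-2) + 0
= 16 + 14 + 0
= 30

30


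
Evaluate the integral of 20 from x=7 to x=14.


The integral of a constant k over [a, b] equals k * (b - a).
integral from 7 to 14 of 20 dx
= 20 * (14 - 7)
= 20 * 7
= 140

140


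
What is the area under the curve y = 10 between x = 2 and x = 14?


The area under a constant function y = 10 is a rectangle.
Width = 14 - 2 = 12
Height = 10
Area = width * height
= 12 * 10
= 120

120


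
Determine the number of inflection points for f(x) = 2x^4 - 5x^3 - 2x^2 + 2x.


Inflection points occur where f''(x) = 0 and concavity changes.
f(x) = 2x^4 - 5x^3 - 2x^2 + 2x
f'(x) = 8x^3 - 15x^2 - 4x + 2
f''(x) = 24x^2 - 30x - 4
This is a quadratic in x. Use the discriminant to count real roots.
Discriminant = (-30)^2 - 4 * 24 * (-4)
= 900 - (-384)
= 1284
Since discriminant > 0, f''(x) = 0 has 2 distinct real solutions.
A quadratic with two distinct real roots changes sign at each root, so concavity changes at both.
Number of inflection points: 2

2


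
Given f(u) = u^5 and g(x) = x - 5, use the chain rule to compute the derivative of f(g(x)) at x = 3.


Using the chain rule: (f(g(x)))' = f'(g(x)) * g'(x)
First, find g(3):
g(3) = 1 * 3 - 5 = -2
Next, f'(u) = 5u^4
And g'(x) = 1
So f'(g(3)) * g'(3)
= 5 * (-2)^4 * 1
= 5 * 16 * 1
= 80

80


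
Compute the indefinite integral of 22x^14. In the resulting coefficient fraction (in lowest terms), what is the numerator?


Apply the power rule for integration:
integral of ax^n dx = a/(n+1) * x^(n+1) + C
integral of 22x^14 dx
= 22/15 * x^15 + C
The coefficient in lowest terms is 22/15, and its numerator is 22

22


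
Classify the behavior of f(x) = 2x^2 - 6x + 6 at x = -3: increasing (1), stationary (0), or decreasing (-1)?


Compute f'(x) to determine behavior:
f'(x) = 4x - 6
f'(-3) = 4 * (-3) - 6
= -12 - 6
= -18
Since f'(-3) < 0, the function is decreasing (-1)

-1


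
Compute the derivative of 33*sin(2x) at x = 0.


Apply the chain rule to differentiate 33*sin(2x):
d/dx [33*sin(2x)]
= 33 * cos(2x) * d/dx(2x)
= 33 * 2 * cos(2x)
= 66 * cos(2x)
Evaluate at x = 0:
= 66 * cos(0)
= 66 * 1
= 66

66


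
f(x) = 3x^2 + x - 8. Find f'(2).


Differentiate term by term using power and sum rules:
f(x) = 3x^2 + x - 8
f'(x) = 6x + 1
Substitute x = 2:
f'(2) = 6 * 2 + 1
= 12 + 1
= 13

13


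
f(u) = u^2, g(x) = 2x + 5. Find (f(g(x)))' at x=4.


Using the chain rule: (f(g(x)))' = f'(g(x)) * g'(x)
First, find g(4):
g(4) = 2 * 4 + 5 = 13
Next, f'(u) = 2u
And g'(x) = 2
So f'(g(4)) * g'(4)
= 2 * 13 * 2
= 52

52


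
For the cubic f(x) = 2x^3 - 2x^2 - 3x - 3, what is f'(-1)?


Differentiate f(x) = 2x^3 - 2x^2 - 3x - 3 term by term:
f'(x) = 6x^2 - 4x - 3
Substitute x = -1:
f'(-1) = 6 * (-1)^2 - 4 * (-1) - 3
= 6 + 4 - 3
= 7

7


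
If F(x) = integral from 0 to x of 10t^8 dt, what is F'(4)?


By the Fundamental Theorem of Calculus (Part 1):
If F(x) = integral from 0 to x of f(t) dt, then F'(x) = f(x)
Here f(t) = 10t^8
So F'(x) = 10x^8
Evaluate at x = 4:
F'(4) = 10 * 4^8
= 10 * 65536
= 655360

655360


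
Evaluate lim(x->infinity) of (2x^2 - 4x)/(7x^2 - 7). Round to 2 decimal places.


For limits at infinity with equal-degree polynomials,
we compare leading coefficients.
Numerator leading term: 2x^2
Denominator leading term: 7x^2
Divide both by x^2:
lim = (2 - 4/x) / (7 - 7/x^2)
As x -> infinity, the 1/x and 1/x^2 terms vanish:
= 2/7 ≈ 0.29

0.29


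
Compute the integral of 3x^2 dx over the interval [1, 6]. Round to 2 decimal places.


Find the antiderivative of 3x^2:
F(x) = 3/3 * x^3
Apply the Fundamental Theorem of Calculus:
F(6) - F(1)
= 3/3 * 6^3 - 3/3 * 1^3
= 3/3 * (216 - 1)
= 3/3 * 215
= 215 = 215.00

215.00


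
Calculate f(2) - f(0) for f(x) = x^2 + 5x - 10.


Net change = f(b) - f(a)
f(x) = x^2 + 5x - 10
Compute f(2):
f(2) = 1 * 2^2 + 5 * 2 - 10
= 4 + 10 - 10
= 4
Compute f(0):
f(0) = 1 * 0^2 + 5 * 0 - 10
= 0 + 0 - 10
= -10
Net change = 4 - (-10) = 14

14


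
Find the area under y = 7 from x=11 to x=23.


The area under a constant function y = 7 is a rectangle.
Width = 23 - 11 = 12
Height = 7
Area = width * height
= 12 * 7
= 84

84


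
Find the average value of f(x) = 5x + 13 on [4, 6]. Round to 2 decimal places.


Average value = 1/(b-a) * integral from a to b of f(x) dx
First compute the integral of 5x + 13:
F(x) = (5/2)x^2 + 13x
F(6) = 5/2 * 36 + 13 * 6 = 168
F(4) = 5/2 * 16 + 13 * 4 = 92
Integral = 168 - 92 = 76
Average = 76 / (6 - 4) = 76 / 2
= 38 = 38.00

38.00


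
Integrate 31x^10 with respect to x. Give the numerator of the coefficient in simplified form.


Apply the power rule for integration:
integral of ax^n dx = a/(n+1) * x^(n+1) + C
integral of 31x^10 dx
= 31/11 * x^11 + C
The coefficient in lowest terms is 31/11, and its numerator is 31

31


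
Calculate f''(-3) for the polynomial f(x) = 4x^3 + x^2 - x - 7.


First derivative:
f'(x) = 12x^2 + 2x - 1
Second derivative:
f''(x) = 24x + 2
Substitute x = -3:
f''(-3) = 24 * (-3) + 2
= -72 + 2
= -70

-70


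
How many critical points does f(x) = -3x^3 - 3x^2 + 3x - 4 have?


Find where f'(x) = 0:
f(x) = -3x^3 - 3x^2 + 3x - 4
f'(x) = -9x^2 - 6x + 3
This is a quadratic in x. Use the discriminant to count real roots.
Discriminant = (-6)^2 - 4 * (-9) * 3
= 36 - (-108)
= 144
Since discriminant > 0, f'(x) = 0 has 2 real solutions.
Number of critical points: 2

2


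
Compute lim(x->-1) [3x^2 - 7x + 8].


Since polynomials are continuous, we use direct substitution.
lim(x->-1) of 3x^2 - 7x + 8
= 3 * (-1)^2 - 7 * (-1) + 8
= 3 + 7 + 8
= 18

18


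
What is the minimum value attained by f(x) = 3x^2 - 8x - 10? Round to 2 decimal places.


For a quadratic f(x) = ax^2 + bx + c with a > 0, the minimum is at the vertex.
Vertex x-coordinate: x = -b/(2a)
x = -(-8) / (2 * 3)
x = 8/6 = 4/3
Substitute back to find the minimum value:
f(4/3) = 3 * (4/3)^2 - 8 * (4/3) - 10
= 16/3 - 32/3 - 10
= -46/3 ≈ -15.33

-15.33


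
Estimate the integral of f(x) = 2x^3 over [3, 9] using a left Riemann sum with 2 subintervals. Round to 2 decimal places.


Left Riemann sum uses left endpoints of each subinterval.
Interval: [3, 9], n = 2
dx = (9 - 3) / 2 = 3
Left endpoints: [3, 6]
f values: [54, 432]
Sum = dx * (sum of f values)
= 3 * 486
= 1458 = 1458.00

1458.00


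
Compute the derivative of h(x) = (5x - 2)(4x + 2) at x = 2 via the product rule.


Let u(x) = 5x - 2 and v(x) = 4x + 2
u'(x) = 5
v'(x) = 4
Product rule: h'(x) = u'(x)*v(x) + u(x)*v'(x)
= 5 * (4x + 2) + (5x - 2) * 4
At x = 2:
u(2) = 5 * 2 - 2 = 8
v(2) = 4 * 2 + 2 = 10
h'(2) = 5 * 10 + 8 * 4
= 50 + 32
= 82

82


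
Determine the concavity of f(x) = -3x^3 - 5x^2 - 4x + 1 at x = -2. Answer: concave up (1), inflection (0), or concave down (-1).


Concavity is determined by the sign of f''(x).
f(x) = -3x^3 - 5x^2 - 4x + 1
f'(x) = -9x^2 - 10x - 4
f''(x) = -18x - 10
f''(-2) = -18 * (-2) - 10
= 36 - 10
= 26
Since f''(-2) > 0, the function is concave up (1)

1


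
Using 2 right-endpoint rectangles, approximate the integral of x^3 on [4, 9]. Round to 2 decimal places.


Right Riemann sum uses right endpoints of each subinterval.
Interval: [4, 9], n = 2
dx = (9 - 4) / 2 = 5/2
Right endpoints: [13/2, 9]
f values: [2197/8, 729]
Sum = dx * (sum of f values)
= 5/2 * 8029/8
= 40145/16 ≈ 2509.06

2509.06


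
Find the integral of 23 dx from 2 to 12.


The integral of a constant k over [a, b] equals k * (b - a).
integral from 2 to 12 of 23 dx
= 23 * (12 - 2)
= 23 * 10
= 230

230


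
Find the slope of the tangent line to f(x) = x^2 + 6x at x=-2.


The slope of the tangent line equals f'(x) at the point.
f(x) = x^2 + 6x
f'(x) = 2x + 6
At x = -2:
f'(-2) = 2 * (-2) + 6
= -4 + 6
= 2

2


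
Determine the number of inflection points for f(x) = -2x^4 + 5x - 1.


Inflection points occur where f''(x) = 0 and concavity changes.
f(x) = -2x^4 + 5x - 1
f'(x) = -8x^3 + 5
f''(x) = -24x^2
This is a quadratic in x. Use the discriminant to count real roots.
Discriminant = (0)^2 - 4 * (-24) * 0
= 0 - 0
= 0
Since discriminant = 0, f''(x) = 0 has a single repeated root.
At a repeated root the quadratic f''(x) touches zero but does not change sign, so concavity does not change.
Number of inflection points: 0

0


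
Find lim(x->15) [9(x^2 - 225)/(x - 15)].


Direct substitution gives 0/0, so we factor the numerator.
Factor: 9(x^2 - 225) = 9 * (x - 15)(x + 15)
Cancel the common factor (x - 15):
9(x^2 - 225)/(x - 15) = 9 * (x + 15)
Now substitute x = 15:
= 9 * (15 + 15) = 270

270


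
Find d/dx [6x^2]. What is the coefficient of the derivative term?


We apply the power rule: d/dx [ax^n] = a*n * x^(n-1)
d/dx [6x^2]
= 6 * 2 * x^(2-1)
= 12x
The coefficient is 12

12


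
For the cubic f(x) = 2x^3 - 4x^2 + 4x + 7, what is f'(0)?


Differentiate f(x) = 2x^3 - 4x^2 + 4x + 7 term by term:
f'(x) = 6x^2 - 8x + 4
Substitute x = 0:
f'(0) = 6 * 0^2 - 8 * 0 + 4
= 0 + 0 + 4
= 4

4


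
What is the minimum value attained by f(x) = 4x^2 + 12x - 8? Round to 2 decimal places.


For a quadratic f(x) = ax^2 + bx + c with a > 0, the minimum is at the vertex.
Vertex x-coordinate: x = -b/(2a)
x = -(12) / (2 * 4)
x = -12/8 = -3/2
Substitute back to find the minimum value:
f(-3/2) = 4 * (-3/2)^2 + 12 * (-3/2) - 8
= 9 - 18 - 8
= -17 = -17.00

-17.00


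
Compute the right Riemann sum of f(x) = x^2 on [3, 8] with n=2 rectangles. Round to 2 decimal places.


Right Riemann sum uses right endpoints of each subinterval.
Interval: [3, 8], n = 2
dx = (8 - 3) / 2 = 5/2
Right endpoints: [11/2, 8]
f values: [121/4, 64]
Sum = dx * (sum of f values)
= 5/2 * 377/4
= 1885/8 ≈ 235.63

235.63


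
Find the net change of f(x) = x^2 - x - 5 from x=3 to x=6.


Net change = f(b) - f(a)
f(x) = x^2 - x - 5
Compute f(6):
f(6) = 1 * 6^2 - 1 * 6 - 5
= 36 - 6 - 5
= 25
Compute f(3):
f(3) = 1 * 3^2 - 1 * 3 - 5
= 9 - 3 - 5
= 1
Net change = 25 - 1 = 24

24


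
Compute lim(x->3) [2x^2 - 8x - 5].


Since polynomials are continuous, we use direct substitution.
lim(x->3) of 2x^2 - 8x - 5
= 2 * 3^2 - 8 * 3 - 5
= 18 - 24 - 5
= -11

-11


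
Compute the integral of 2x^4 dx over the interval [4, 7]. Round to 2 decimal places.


Find the antiderivative of 2x^4:
F(x) = 2/5 * x^5
Apply the Fundamental Theorem of Calculus:
F(7) - F(4)
= 2/5 * 7^5 - 2/5 * 4^5
= 2/5 * (16807 - 1024)
= 2/5 * 15783
= 31566/5 = 6313.20

6313.20


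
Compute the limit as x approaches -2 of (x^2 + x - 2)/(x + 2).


Direct substitution gives 0/0, so we factor the numerator.
Factor: (x^2 + x - 2) = (x + 2)(x - 1)
Cancel the common factor (x + 2):
(x^2 + x - 2)/(x + 2) = (x - 1)
Now substitute x = -2:
= (-2) - (1) = -3

-3


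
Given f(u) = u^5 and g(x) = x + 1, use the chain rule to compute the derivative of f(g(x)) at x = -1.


Using the chain rule: (f(g(x)))' = f'(g(x)) * g'(x)
First, find g(-1):
g(-1) = 1 * (-1) + 1 = 0
Next, f'(u) = 5u^4
And g'(x) = 1
So f'(g(-1)) * g'(-1)
= 5 * 0^4 * 1
= 5 * 0 * 1
= 0

0


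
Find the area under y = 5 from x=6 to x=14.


The area under a constant function y = 5 is a rectangle.
Width = 14 - 6 = 8
Height = 5
Area = width * height
= 8 * 5
= 40

40


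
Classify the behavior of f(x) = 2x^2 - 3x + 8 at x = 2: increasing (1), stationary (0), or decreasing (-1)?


Compute f'(x) to determine behavior:
f'(x) = 4x - 3
f'(2) = 4 * 2 - 3
= 8 - 3
= 5
Since f'(2) > 0, the function is increasing (1)

1


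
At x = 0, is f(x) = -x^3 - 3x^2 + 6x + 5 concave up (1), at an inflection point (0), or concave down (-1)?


Concavity is determined by the sign of f''(x).
f(x) = -x^3 - 3x^2 + 6x + 5
f'(x) = -3x^2 - 6x + 6
f''(x) = -6x - 6
f''(0) = -6 * 0 - 6
= 0 - 6
= -6
Since f''(0) < 0, the function is concave down (-1)

-1


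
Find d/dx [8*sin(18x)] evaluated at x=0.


Apply the chain rule to differentiate 8*sin(18x):
d/dx [8*sin(18x)]
= 8 * cos(18x) * d/dx(18x)
= 8 * 18 * cos(18x)
= 144 * cos(18x)
Evaluate at x = 0:
= 144 * cos(0)
= 144 * 1
= 144

144


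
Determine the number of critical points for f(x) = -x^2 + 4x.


Find where f'(x) = 0:
f'(x) = -2x + 4
Set f'(x) = 0:
-2x + 4 = 0
x = -4 / (-2) = 2
This is a linear equation in x, so there is exactly one solution.
Number of critical points: 1

1


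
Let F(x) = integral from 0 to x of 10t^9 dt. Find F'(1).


By the Fundamental Theorem of Calculus (Part 1):
If F(x) = integral from 0 to x of f(t) dt, then F'(x) = f(x)
Here f(t) = 10t^9
So F'(x) = 10x^9
Evaluate at x = 1:
F'(1) = 10 * 1^9
= 10 * 1
= 10

10


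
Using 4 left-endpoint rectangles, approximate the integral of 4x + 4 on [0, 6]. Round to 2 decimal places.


Left Riemann sum uses left endpoints of each subinterval.
Interval: [0, 6], n = 4
dx = (6 - 0) / 4 = 3/2
Left endpoints: [0, 3/2, 3, 9/2]
f values: [4, 10, 16, 22]
Sum = dx * (sum of f values)
= 3/2 * 52
= 78 = 78.00

78.00


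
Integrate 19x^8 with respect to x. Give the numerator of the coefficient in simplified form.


Apply the power rule for integration:
integral of ax^n dx = a/(n+1) * x^(n+1) + C
integral of 19x^8 dx
= 19/9 * x^9 + C
The coefficient in lowest terms is 19/9, and its numerator is 19

19


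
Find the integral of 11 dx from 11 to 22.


The integral of a constant k over [a, b] equals k * (b - a).
integral from 11 to 22 of 11 dx
= 11 * (22 - 11)
= 11 * 11
= 121

121


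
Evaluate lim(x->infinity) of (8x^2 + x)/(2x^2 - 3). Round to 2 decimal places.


For limits at infinity with equal-degree polynomials,
we compare leading coefficients.
Numerator leading term: 8x^2
Denominator leading term: 2x^2
Divide both by x^2:
lim = (8 + 1/x) / (2 - 3/x^2)
As x -> infinity, the 1/x and 1/x^2 terms vanish:
= 8/2 = 4 = 4.00

4.00


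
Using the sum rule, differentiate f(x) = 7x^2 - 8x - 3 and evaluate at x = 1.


Differentiate term by term using power and sum rules:
f(x) = 7x^2 - 8x - 3
f'(x) = 14x - 8
Substitute x = 1:
f'(1) = 14 * 1 - 8
= 14 - 8
= 6

6


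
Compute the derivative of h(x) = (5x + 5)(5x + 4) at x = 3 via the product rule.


Let u(x) = 5x + 5 and v(x) = 5x + 4
u'(x) = 5
v'(x) = 5
Product rule: h'(x) = u'(x)*v(x) + u(x)*v'(x)
= 5 * (5x + 4) + (5x + 5) * 5
At x = 3:
u(3) = 5 * 3 + 5 = 20
v(3) = 5 * 3 + 4 = 19
h'(3) = 5 * 19 + 20 * 5
= 95 + 100
= 195

195


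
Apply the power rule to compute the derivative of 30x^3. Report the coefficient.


We apply the power rule: d/dx [ax^n] = a*n * x^(n-1)
d/dx [30x^3]
= 30 * 3 * x^(3-1)
= 90x^2
The coefficient is 90

90


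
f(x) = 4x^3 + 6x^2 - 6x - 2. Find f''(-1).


First derivative:
f'(x) = 12x^2 + 12x - 6
Second derivative:
f''(x) = 24x + 12
Substitute x = -1:
f''(-1) = 24 * (-1) + 12
= -24 + 12
= -12

-12


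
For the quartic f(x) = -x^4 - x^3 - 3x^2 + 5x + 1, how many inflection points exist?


Inflection points occur where f''(x) = 0 and concavity changes.
f(x) = -x^4 - x^3 - 3x^2 + 5x + 1
f'(x) = -4x^3 - 3x^2 - 6x + 5
f''(x) = -12x^2 - 6x - 6
This is a quadratic in x. Use the discriminant to count real roots.
Discriminant = (-6)^2 - 4 * (-12) * (-6)
= 36 - 288
= -252
Since discriminant < 0, f''(x) = 0 has no real solutions.
Number of inflection points: 0

0


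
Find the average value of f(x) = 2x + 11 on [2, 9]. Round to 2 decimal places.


Average value = 1/(b-a) * integral from a to b of f(x) dx
First compute the integral of 2x + 11:
F(x) = x^2 + 11x
F(9) = 1 * 81 + 11 * 9 = 180
F(2) = 1 * 4 + 11 * 2 = 26
Integral = 180 - 26 = 154
Average = 154 / (9 - 2) = 154 / 7
= 22 = 22.00

22.00


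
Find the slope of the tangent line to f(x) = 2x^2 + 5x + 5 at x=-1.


The slope of the tangent line equals f'(x) at the point.
f(x) = 2x^2 + 5x + 5
f'(x) = 4x + 5
At x = -1:
f'(-1) = 4 * (-1) + 5
= -4 + 5
= 1

1


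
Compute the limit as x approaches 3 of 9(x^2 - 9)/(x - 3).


Direct substitution gives 0/0, so we factor the numerator.
Factor: 9(x^2 - 9) = 9 * (x - 3)(x + 3)
Cancel the common factor (x - 3):
9(x^2 - 9)/(x - 3) = 9 * (x + 3)
Now substitute x = 3:
= 9 * (3 + 3) = 54

54


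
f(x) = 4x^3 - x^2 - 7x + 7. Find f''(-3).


First derivative:
f'(x) = 12x^2 - 2x - 7
Second derivative:
f''(x) = 24x - 2
Substitute x = -3:
f''(-3) = 24 * (-3) - 2
= -72 - 2
= -74

-74


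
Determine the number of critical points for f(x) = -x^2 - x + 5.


Find where f'(x) = 0:
f'(x) = -2x - 1
Set f'(x) = 0:
-2x - 1 = 0
x = 1 / (-2) = -1/2
This is a linear equation in x, so there is exactly one solution.
Number of critical points: 1

1


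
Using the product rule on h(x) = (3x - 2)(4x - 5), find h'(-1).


Let u(x) = 3x - 2 and v(x) = 4x - 5
u'(x) = 3
v'(x) = 4
Product rule: h'(x) = u'(x)*v(x) + u(x)*v'(x)
= 3 * (4x - 5) + (3x - 2) * 4
At x = -1:
u(-1) = 3 * (-1) - 2 = -5
v(-1) = 4 * (-1) - 5 = -9
h'(-1) = 3 * (-9) + (-5) * 4
= -27 - 20
= -47

-47


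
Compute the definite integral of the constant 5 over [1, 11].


The integral of a constant k over [a, b] equals k * (b - a).
integral from 1 to 11 of 5 dx
= 5 * (11 - 1)
= 5 * 10
= 50

50


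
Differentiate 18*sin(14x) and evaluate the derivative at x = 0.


Apply the chain rule to differentiate 18*sin(14x):
d/dx [18*sin(14x)]
= 18 * cos(14x) * d/dx(14x)
= 18 * 14 * cos(14x)
= 252 * cos(14x)
Evaluate at x = 0:
= 252 * cos(0)
= 252 * 1
= 252

252


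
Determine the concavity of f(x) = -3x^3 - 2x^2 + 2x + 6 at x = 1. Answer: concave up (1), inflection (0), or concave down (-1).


Concavity is determined by the sign of f''(x).
f(x) = -3x^3 - 2x^2 + 2x + 6
f'(x) = -9x^2 - 4x + 2
f''(x) = -18x - 4
f''(1) = -18 * 1 - 4
= -18 - 4
= -22
Since f''(1) < 0, the function is concave down (-1)

-1


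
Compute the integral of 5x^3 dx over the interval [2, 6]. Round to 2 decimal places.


Find the antiderivative of 5x^3:
F(x) = 5/4 * x^4
Apply the Fundamental Theorem of Calculus:
F(6) - F(2)
= 5/4 * 6^4 - 5/4 * 2^4
= 5/4 * (1296 - 16)
= 5/4 * 1280
= 1600 = 1600.00

1600.00


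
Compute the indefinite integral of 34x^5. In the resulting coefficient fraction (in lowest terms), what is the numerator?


Apply the power rule for integration:
integral of ax^n dx = a/(n+1) * x^(n+1) + C
integral of 34x^5 dx
= 34/6 * x^6 + C
= 17/3 * x^6 + C
The coefficient in lowest terms is 17/3, and its numerator is 17

17


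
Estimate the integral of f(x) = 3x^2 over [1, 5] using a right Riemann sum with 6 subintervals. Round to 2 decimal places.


Right Riemann sum uses right endpoints of each subinterval.
Interval: [1, 5], n = 6
dx = (5 - 1) / 6 = 2/3
Right endpoints: [5/3, 7/3, 3, 11/3, 13/3, 5]
f values: [25/3, 49/3, 27, 121/3, 169/3, 75]
Sum = dx * (sum of f values)
= 2/3 * 670/3
= 1340/9 ≈ 148.89

148.89


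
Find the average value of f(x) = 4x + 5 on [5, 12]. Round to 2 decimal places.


Average value = 1/(b-a) * integral from a to b of f(x) dx
First compute the integral of 4x + 5:
F(x) = 2x^2 + 5x
F(12) = 2 * 144 + 5 * 12 = 348
F(5) = 2 * 25 + 5 * 5 = 75
Integral = 348 - 75 = 273
Average = 273 / (12 - 5) = 273 / 7
= 39 = 39.00

39.00


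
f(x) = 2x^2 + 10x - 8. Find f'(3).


Differentiate term by term using power and sum rules:
f(x) = 2x^2 + 10x - 8
f'(x) = 4x + 10
Substitute x = 3:
f'(3) = 4 * 3 + 10
= 12 + 10
= 22

22


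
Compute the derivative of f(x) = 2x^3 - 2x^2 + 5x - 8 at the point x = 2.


Differentiate f(x) = 2x^3 - 2x^2 + 5x - 8 term by term:
f'(x) = 6x^2 - 4x + 5
Substitute x = 2:
f'(2) = 6 * 2^2 - 4 * 2 + 5
= 24 - 8 + 5
= 21

21


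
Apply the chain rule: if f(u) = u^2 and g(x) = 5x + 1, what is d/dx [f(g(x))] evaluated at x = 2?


Using the chain rule: (f(g(x)))' = f'(g(x)) * g'(x)
First, find g(2):
g(2) = 5 * 2 + 1 = 11
Next, f'(u) = 2u
And g'(x) = 5
So f'(g(2)) * g'(2)
= 2 * 11 * 5
= 110

110


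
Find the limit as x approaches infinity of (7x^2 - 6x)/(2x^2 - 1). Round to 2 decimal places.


For limits at infinity with equal-degree polynomials,
we compare leading coefficients.
Numerator leading term: 7x^2
Denominator leading term: 2x^2
Divide both by x^2:
lim = (7 - 6/x) / (2 - 1/x^2)
As x -> infinity, the 1/x and 1/x^2 terms vanish:
= 7/2 = 3.50

3.50


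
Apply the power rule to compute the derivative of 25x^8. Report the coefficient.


We apply the power rule: d/dx [ax^n] = a*n * x^(n-1)
d/dx [25x^8]
= 25 * 8 * x^(8-1)
= 200x^7
The coefficient is 200

200


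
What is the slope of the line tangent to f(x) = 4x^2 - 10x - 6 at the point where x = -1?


The slope of the tangent line equals f'(x) at the point.
f(x) = 4x^2 - 10x - 6
f'(x) = 8x - 10
At x = -1:
f'(-1) = 8 * (-1) - 10
= -8 - 10
= -18

-18


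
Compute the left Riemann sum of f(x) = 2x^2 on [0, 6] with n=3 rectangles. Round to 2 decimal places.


Left Riemann sum uses left endpoints of each subinterval.
Interval: [0, 6], n = 3
dx = (6 - 0) / 3 = 2
Left endpoints: [0, 2, 4]
f values: [0, 8, 32]
Sum = dx * (sum of f values)
= 2 * 40
= 80 = 80.00

80.00


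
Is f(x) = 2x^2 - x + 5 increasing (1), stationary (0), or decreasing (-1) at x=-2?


Compute f'(x) to determine behavior:
f'(x) = 4x - 1
f'(-2) = 4 * (-2) - 1
= -8 - 1
= -9
Since f'(-2) < 0, the function is decreasing (-1)

-1


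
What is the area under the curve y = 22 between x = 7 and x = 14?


The area under a constant function y = 22 is a rectangle.
Width = 14 - 7 = 7
Height = 22
Area = width * height
= 7 * 22
= 154

154


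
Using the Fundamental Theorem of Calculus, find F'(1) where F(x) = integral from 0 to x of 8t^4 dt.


By the Fundamental Theorem of Calculus (Part 1):
If F(x) = integral from 0 to x of f(t) dt, then F'(x) = f(x)
Here f(t) = 8t^4
So F'(x) = 8x^4
Evaluate at x = 1:
F'(1) = 8 * 1^4
= 8 * 1
= 8

8


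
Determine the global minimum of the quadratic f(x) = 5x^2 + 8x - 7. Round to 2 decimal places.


For a quadratic f(x) = ax^2 + bx + c with a > 0, the minimum is at the vertex.
Vertex x-coordinate: x = -b/(2a)
x = -(8) / (2 * 5)
x = -8/10 = -4/5
Substitute back to find the minimum value:
f(-4/5) = 5 * (-4/5)^2 + 8 * (-4/5) - 7
= 16/5 - 32/5 - 7
= -51/5 = -10.20

-10.20


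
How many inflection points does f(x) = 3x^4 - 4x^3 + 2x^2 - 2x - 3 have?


Inflection points occur where f''(x) = 0 and concavity changes.
f(x) = 3x^4 - 4x^3 + 2x^2 - 2x - 3
f'(x) = 12x^3 - 12x^2 + 4x - 2
f''(x) = 36x^2 - 24x + 4
This is a quadratic in x. Use the discriminant to count real roots.
Discriminant = (-24)^2 - 4 * 36 * 4
= 576 - 576
= 0
Since discriminant = 0, f''(x) = 0 has a single repeated root.
At a repeated root the quadratic f''(x) touches zero but does not change sign, so concavity does not change.
Number of inflection points: 0

0
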